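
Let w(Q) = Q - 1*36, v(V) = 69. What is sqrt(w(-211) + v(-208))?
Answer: I*sqrt(178) ≈ 13.342*I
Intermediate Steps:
w(Q) = -36 + Q (w(Q) = Q - 36 = -36 + Q)
sqrt(w(-211) + v(-208)) = sqrt((-36 - 211) + 69) = sqrt(-247 + 69) = sqrt(-178) = I*sqrt(178)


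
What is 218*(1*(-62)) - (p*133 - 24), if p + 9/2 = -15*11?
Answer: 18103/2 ≈ 9051.5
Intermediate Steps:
p = -339/2 (p = -9/2 - 15*11 = -9/2 - 165 = -339/2 ≈ -169.50)
218*(1*(-62)) - (p*133 - 24) = 218*(1*(-62)) - (-339/2*133 - 24) = 218*(-62) - (-45087/2 - 24) = -13516 - 1*(-45135/2) = -13516 + 45135/2 = 18103/2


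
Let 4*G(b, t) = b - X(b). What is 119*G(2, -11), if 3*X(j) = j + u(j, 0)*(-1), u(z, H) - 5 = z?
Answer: 1309/12 ≈ 109.08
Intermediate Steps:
u(z, H) = 5 + z
X(j) = -5/3 (X(j) = (j + (5 + j)*(-1))/3 = (j + (-5 - j))/3 = (⅓)*(-5) = -5/3)
G(b, t) = 5/12 + b/4 (G(b, t) = (b - 1*(-5/3))/4 = (b + 5/3)/4 = (5/3 + b)/4 = 5/12 + b/4)
119*G(2, -11) = 119*(5/12 + (¼)*2) = 119*(5/12 + ½) = 119*(11/12) = 1309/12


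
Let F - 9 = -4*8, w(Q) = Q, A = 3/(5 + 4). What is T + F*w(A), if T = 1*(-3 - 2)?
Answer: -38/3 ≈ -12.667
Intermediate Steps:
A = ⅓ (A = 3/9 = (⅑)*3 = ⅓ ≈ 0.33333)
T = -5 (T = 1*(-5) = -5)
F = -23 (F = 9 - 4*8 = 9 - 32 = -23)
T + F*w(A) = -5 - 23*⅓ = -5 - 23/3 = -38/3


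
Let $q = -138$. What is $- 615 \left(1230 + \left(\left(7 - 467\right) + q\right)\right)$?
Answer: $-388680$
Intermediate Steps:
$- 615 \left(1230 + \left(\left(7 - 467\right) + q\right)\right) = - 615 \left(1230 + \left(\left(7 - 467\right) - 138\right)\right) = - 615 \left(1230 - 598\right) = \left(-615\right) 632 = -388680$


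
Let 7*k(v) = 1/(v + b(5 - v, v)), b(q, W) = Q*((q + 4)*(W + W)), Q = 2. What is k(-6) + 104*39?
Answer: 10391471/2562 ≈ 4056.0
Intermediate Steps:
b(q, W) = 4*W*(4 + q) (b(q, W) = 2*((q + 4)*(W + W)) = 2*((4 + q)*(2*W)) = 2*(2*W*(4 + q)) = 4*W*(4 + q))
k(v) = 1/(7*(v + 4*v*(9 - v))) (k(v) = 1/(7*(v + 4*v*(4 + (5 - v)))) = 1/(7*(v + 4*v*(9 - v))))
k(-6) + 104*39 = (1/7)/(-6*(37 - 4*(-6))) + 104*39 = (1/7)*(-1/6)/(37 + 24) + 4056 = (1/7)*(-1/6)/61 + 4056 = (1/7)*(-1/6)*(1/61) + 4056 = -1/2562 + 4056 = 10391471/2562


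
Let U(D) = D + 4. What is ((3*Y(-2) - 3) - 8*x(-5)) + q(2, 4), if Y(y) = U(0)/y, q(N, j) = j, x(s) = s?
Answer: 35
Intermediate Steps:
U(D) = 4 + D
Y(y) = 4/y (Y(y) = (4 + 0)/y = 4/y)
((3*Y(-2) - 3) - 8*x(-5)) + q(2, 4) = ((3*(4/(-2)) - 3) - 8*(-5)) + 4 = ((3*(4*(-1/2)) - 3) + 40) + 4 = ((3*(-2) - 3) + 40) + 4 = ((-6 - 3) + 40) + 4 = (-9 + 40) + 4 = 31 + 4 = 35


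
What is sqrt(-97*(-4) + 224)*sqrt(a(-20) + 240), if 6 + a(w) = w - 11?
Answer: 6*sqrt(3451) ≈ 352.47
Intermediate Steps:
a(w) = -17 + w (a(w) = -6 + (w - 11) = -6 + (-11 + w) = -17 + w)
sqrt(-97*(-4) + 224)*sqrt(a(-20) + 240) = sqrt(-97*(-4) + 224)*sqrt((-17 - 20) + 240) = sqrt(388 + 224)*sqrt(-37 + 240) = sqrt(612)*sqrt(203) = (6*sqrt(17))*sqrt(203) = 6*sqrt(3451)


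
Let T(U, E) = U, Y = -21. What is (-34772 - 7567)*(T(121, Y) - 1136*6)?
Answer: 283459605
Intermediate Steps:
(-34772 - 7567)*(T(121, Y) - 1136*6) = (-34772 - 7567)*(121 - 1136*6) = -42339*(121 - 6816) = -42339*(-6695) = 283459605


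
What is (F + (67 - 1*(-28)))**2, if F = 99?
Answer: 37636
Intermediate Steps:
(F + (67 - 1*(-28)))**2 = (99 + (67 - 1*(-28)))**2 = (99 + (67 + 28))**2 = (99 + 95)**2 = 194**2 = 37636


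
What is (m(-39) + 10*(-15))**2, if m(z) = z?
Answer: 35721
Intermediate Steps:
(m(-39) + 10*(-15))**2 = (-39 + 10*(-15))**2 = (-39 - 150)**2 = (-189)**2 = 35721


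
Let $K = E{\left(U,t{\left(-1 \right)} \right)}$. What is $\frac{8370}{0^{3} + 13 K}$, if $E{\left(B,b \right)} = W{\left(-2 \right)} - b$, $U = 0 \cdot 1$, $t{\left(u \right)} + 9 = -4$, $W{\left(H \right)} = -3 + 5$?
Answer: $\frac{558}{13} \approx 42.923$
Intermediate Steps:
$W{\left(H \right)} = 2$
$t{\left(u \right)} = -13$ ($t{\left(u \right)} = -9 - 4 = -13$)
$U = 0$
$E{\left(B,b \right)} = 2 - b$
$K = 15$ ($K = 2 - -13 = 2 + 13 = 15$)
$\frac{8370}{0^{3} + 13 K} = \frac{8370}{0^{3} + 13 \cdot 15} = \frac{8370}{0 + 195} = \frac{8370}{195} = 8370 \cdot \frac{1}{195} = \frac{558}{13}$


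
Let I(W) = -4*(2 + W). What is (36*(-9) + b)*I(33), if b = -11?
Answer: 46900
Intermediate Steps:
I(W) = -8 - 4*W
(36*(-9) + b)*I(33) = (36*(-9) - 11)*(-8 - 4*33) = (-324 - 11)*(-8 - 132) = -335*(-140) = 46900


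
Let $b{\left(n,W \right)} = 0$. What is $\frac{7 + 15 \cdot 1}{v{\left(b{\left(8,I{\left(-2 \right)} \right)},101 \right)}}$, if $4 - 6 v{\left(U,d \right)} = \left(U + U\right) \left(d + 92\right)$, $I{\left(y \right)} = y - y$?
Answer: $33$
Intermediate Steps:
$I{\left(y \right)} = 0$
$v{\left(U,d \right)} = \frac{2}{3} - \frac{U \left(92 + d\right)}{3}$ ($v{\left(U,d \right)} = \frac{2}{3} - \frac{\left(U + U\right) \left(d + 92\right)}{6} = \frac{2}{3} - \frac{2 U \left(92 + d\right)}{6} = \frac{2}{3} - \frac{U \left(92 + d\right)}{3}$)
$\frac{7 + 15 \cdot 1}{v{\left(b{\left(8,I{\left(-2 \right)} \right)},101 \right)}} = \frac{7 + 15 \cdot 1}{\frac{2}{3} - 0 - 0 \cdot 101} = \frac{7 + 15}{\frac{2}{3} + 0 + 0} = \frac{22}{\frac{2}{3}} = 22 \cdot \frac{3}{2} = 33$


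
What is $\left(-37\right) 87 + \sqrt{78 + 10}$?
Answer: $-3219 + 2 \sqrt{22} \approx -3209.6$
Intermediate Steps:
$\left(-37\right) 87 + \sqrt{78 + 10} = -3219 + \sqrt{88} = -3219 + 2 \sqrt{22}$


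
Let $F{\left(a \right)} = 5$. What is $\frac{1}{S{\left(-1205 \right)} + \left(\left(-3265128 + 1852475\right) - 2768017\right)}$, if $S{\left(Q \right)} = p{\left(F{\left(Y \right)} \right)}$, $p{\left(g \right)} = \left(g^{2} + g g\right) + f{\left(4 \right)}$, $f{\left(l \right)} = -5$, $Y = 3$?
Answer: $- \frac{1}{4180625} \approx -2.392 \cdot 10^{-7}$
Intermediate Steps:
$p{\left(g \right)} = -5 + 2 g^{2}$ ($p{\left(g \right)} = \left(g^{2} + g g\right) - 5 = \left(g^{2} + g^{2}\right) - 5 = 2 g^{2} - 5 = -5 + 2 g^{2}$)
$S{\left(Q \right)} = 45$ ($S{\left(Q \right)} = -5 + 2 \cdot 5^{2} = -5 + 2 \cdot 25 = -5 + 50 = 45$)
$\frac{1}{S{\left(-1205 \right)} + \left(\left(-3265128 + 1852475\right) - 2768017\right)} = \frac{1}{45 + \left(\left(-3265128 + 1852475\right) - 2768017\right)} = \frac{1}{45 - 4180670} = \frac{1}{-4180625} = - \frac{1}{4180625}$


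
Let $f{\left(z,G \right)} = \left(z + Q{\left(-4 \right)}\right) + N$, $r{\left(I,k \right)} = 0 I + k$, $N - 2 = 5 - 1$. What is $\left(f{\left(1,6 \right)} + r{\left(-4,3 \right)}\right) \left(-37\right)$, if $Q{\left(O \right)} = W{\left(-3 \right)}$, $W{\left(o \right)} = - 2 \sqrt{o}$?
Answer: $-370 + 74 i \sqrt{3} \approx -370.0 + 128.17 i$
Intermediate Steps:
$Q{\left(O \right)} = - 2 i \sqrt{3}$ ($Q{\left(O \right)} = - 2 \sqrt{-3} = - 2 i \sqrt{3}$)
$N = 6$ ($N = 2 + \left(5 - 1\right) = 2 + 4 = 6$)
$r{\left(I,k \right)} = k$ ($r{\left(I,k \right)} = 0 + k = k$)
$f{\left(z,G \right)} = 6 + z - 2 i \sqrt{3}$ ($f{\left(z,G \right)} = \left(z - 2 i \sqrt{3}\right) + 6 = 6 + z - 2 i \sqrt{3}$)
$\left(f{\left(1,6 \right)} + r{\left(-4,3 \right)}\right) \left(-37\right) = \left(\left(6 + 1 - 2 i \sqrt{3}\right) + 3\right) \left(-37\right) = \left(\left(7 - 2 i \sqrt{3}\right) + 3\right) \left(-37\right) = \left(10 - 2 i \sqrt{3}\right) \left(-37\right) = -370 + 74 i \sqrt{3}$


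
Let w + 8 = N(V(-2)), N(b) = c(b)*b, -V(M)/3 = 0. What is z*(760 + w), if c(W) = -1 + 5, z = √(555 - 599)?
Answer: 1504*I*√11 ≈ 4988.2*I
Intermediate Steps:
V(M) = 0 (V(M) = -3*0 = 0)
z = 2*I*√11 (z = √(-44) = 2*I*√11 ≈ 6.6332*I)
c(W) = 4
N(b) = 4*b
w = -8 (w = -8 + 4*0 = -8 + 0 = -8)
z*(760 + w) = (2*I*√11)*(760 - 8) = (2*I*√11)*752 = 1504*I*√11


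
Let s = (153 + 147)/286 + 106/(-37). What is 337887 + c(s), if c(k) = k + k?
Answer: 1787740901/5291 ≈ 3.3788e+5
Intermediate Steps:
s = -9608/5291 (s = 300*(1/286) + 106*(-1/37) = 150/143 - 106/37 = -9608/5291 ≈ -1.8159)
c(k) = 2*k
337887 + c(s) = 337887 + 2*(-9608/5291) = 337887 - 19216/5291 = 1787740901/5291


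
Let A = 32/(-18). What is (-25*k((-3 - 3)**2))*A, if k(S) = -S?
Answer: -1600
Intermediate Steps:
A = -16/9 (A = 32*(-1/18) = -16/9 ≈ -1.7778)
(-25*k((-3 - 3)**2))*A = -(-25)*(-3 - 3)**2*(-16/9) = -(-25)*(-6)**2*(-16/9) = -(-25)*36*(-16/9) = -25*(-36)*(-16/9) = 900*(-16/9) = -1600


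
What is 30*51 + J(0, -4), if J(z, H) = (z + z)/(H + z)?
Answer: 1530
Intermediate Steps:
J(z, H) = 2*z/(H + z) (J(z, H) = (2*z)/(H + z) = 2*z/(H + z))
30*51 + J(0, -4) = 30*51 + 2*0/(-4 + 0) = 1530 + 2*0/(-4) = 1530 + 2*0*(-¼) = 1530 + 0 = 1530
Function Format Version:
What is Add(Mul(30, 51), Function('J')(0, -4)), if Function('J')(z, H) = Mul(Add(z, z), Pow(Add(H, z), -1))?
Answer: 1530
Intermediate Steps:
Function('J')(z, H) = Mul(2, z, Pow(Add(H, z), -1)) (Function('J')(z, H) = Mul(Mul(2, z), Pow(Add(H, z), -1)) = Mul(2, z, Pow(Add(H, z), -1)))
Add(Mul(30, 51), Function('J')(0, -4)) = Add(Mul(30, 51), Mul(2, 0, Pow(Add(-4, 0), -1))) = Add(1530, Mul(2, 0, Pow(-4, -1))) = Add(1530, Mul(2, 0, Rational(-1, 4))) = Add(1530, 0) = 1530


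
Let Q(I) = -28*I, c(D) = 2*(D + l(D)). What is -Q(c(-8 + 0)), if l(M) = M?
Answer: -896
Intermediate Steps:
c(D) = 4*D (c(D) = 2*(D + D) = 2*(2*D) = 4*D)
-Q(c(-8 + 0)) = -(-28)*4*(-8 + 0) = -(-28)*4*(-8) = -(-28)*(-32) = -1*896 = -896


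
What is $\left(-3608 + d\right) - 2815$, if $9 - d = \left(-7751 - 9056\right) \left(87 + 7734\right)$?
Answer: $131441133$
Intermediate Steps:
$d = 131447556$ ($d = 9 - \left(-7751 - 9056\right) \left(87 + 7734\right) = 9 - \left(-16807\right) 7821 = 9 - -131447547 = 9 + 131447547 = 131447556$)
$\left(-3608 + d\right) - 2815 = \left(-3608 + 131447556\right) - 2815 = 131443948 - 2815 = 131441133$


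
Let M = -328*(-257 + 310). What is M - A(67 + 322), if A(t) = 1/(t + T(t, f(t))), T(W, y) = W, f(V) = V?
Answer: -13524753/778 ≈ -17384.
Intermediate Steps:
A(t) = 1/(2*t) (A(t) = 1/(t + t) = 1/(2*t))
M = -17384 (M = -328*53 = -17384)
M - A(67 + 322) = -17384 - 1/(2*(67 + 322)) = -17384 - 1/(2*389) = -17384 - 1*1/778 = -17384 - 1/778 = -13524753/778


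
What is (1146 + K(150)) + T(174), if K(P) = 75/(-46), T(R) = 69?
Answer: 55815/46 ≈ 1213.4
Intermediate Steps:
K(P) = -75/46 (K(P) = 75*(-1/46) = -75/46)
(1146 + K(150)) + T(174) = (1146 - 75/46) + 69 = 52641/46 + 69 = 55815/46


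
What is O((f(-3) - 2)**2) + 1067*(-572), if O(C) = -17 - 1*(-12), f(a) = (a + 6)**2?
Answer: -610329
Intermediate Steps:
f(a) = (6 + a)**2
O(C) = -5 (O(C) = -17 + 12 = -5)
O((f(-3) - 2)**2) + 1067*(-572) = -5 + 1067*(-572) = -5 - 610324 = -610329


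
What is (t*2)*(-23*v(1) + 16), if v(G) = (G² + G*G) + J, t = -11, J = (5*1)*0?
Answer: 660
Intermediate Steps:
J = 0 (J = 5*0 = 0)
v(G) = 2*G² (v(G) = (G² + G*G) + 0 = (G² + G²) + 0 = 2*G² + 0 = 2*G²)
(t*2)*(-23*v(1) + 16) = (-11*2)*(-46*1² + 16) = -22*(-46 + 16) = -22*(-30) = 660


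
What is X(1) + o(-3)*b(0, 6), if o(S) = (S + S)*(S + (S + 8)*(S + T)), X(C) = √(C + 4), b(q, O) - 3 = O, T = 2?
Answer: 432 + √5 ≈ 434.24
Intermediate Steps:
b(q, O) = 3 + O
X(C) = √(4 + C)
o(S) = 2*S*(S + (2 + S)*(8 + S)) (o(S) = (S + S)*(S + (S + 8)*(S + 2)) = (2*S)*(S + (8 + S)*(2 + S)) = (2*S)*(S + (2 + S)*(8 + S)) = 2*S*(S + (2 + S)*(8 + S)))
X(1) + o(-3)*b(0, 6) = √(4 + 1) + (2*(-3)*(16 + (-3)² + 11*(-3)))*(3 + 6) = √5 + (2*(-3)*(16 + 9 - 33))*9 = √5 + (2*(-3)*(-8))*9 = √5 + 48*9 = √5 + 432 = 432 + √5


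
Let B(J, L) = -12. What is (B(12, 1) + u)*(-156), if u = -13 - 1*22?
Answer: 7332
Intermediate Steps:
u = -35 (u = -13 - 22 = -35)
(B(12, 1) + u)*(-156) = (-12 - 35)*(-156) = -47*(-156) = 7332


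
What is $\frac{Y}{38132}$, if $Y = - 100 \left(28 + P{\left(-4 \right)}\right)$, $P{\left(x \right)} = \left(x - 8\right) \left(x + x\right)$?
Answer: $- \frac{3100}{9533} \approx -0.32519$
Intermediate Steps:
$P{\left(x \right)} = 2 x \left(-8 + x\right)$ ($P{\left(x \right)} = \left(-8 + x\right) 2 x = 2 x \left(-8 + x\right)$)
$Y = -12400$ ($Y = - 100 \left(28 + 2 \left(-4\right) \left(-8 - 4\right)\right) = - 100 \left(28 + 2 \left(-4\right) \left(-12\right)\right) = - 100 \left(28 + 96\right) = \left(-100\right) 124 = -12400$)
$\frac{Y}{38132} = - \frac{12400}{38132} = \left(-12400\right) \frac{1}{38132} = - \frac{3100}{9533}$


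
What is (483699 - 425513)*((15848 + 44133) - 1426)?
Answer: 3407081230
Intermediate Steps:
(483699 - 425513)*((15848 + 44133) - 1426) = 58186*(59981 - 1426) = 58186*58555 = 3407081230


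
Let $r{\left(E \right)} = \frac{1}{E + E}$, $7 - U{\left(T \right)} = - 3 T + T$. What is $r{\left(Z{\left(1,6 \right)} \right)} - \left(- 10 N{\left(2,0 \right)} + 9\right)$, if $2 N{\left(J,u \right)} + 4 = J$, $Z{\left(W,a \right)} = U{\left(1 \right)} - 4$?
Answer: $- \frac{189}{10} \approx -18.9$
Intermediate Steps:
$U{\left(T \right)} = 7 + 2 T$ ($U{\left(T \right)} = 7 - \left(- 3 T + T\right) = 7 - - 2 T = 7 + 2 T$)
$Z{\left(W,a \right)} = 5$ ($Z{\left(W,a \right)} = \left(7 + 2 \cdot 1\right) - 4 = \left(7 + 2\right) - 4 = 9 - 4 = 5$)
$N{\left(J,u \right)} = -2 + \frac{J}{2}$
$r{\left(E \right)} = \frac{1}{2 E}$
$r{\left(Z{\left(1,6 \right)} \right)} - \left(- 10 N{\left(2,0 \right)} + 9\right) = \frac{1}{2 \cdot 5} - \left(- 10 \left(-2 + \frac{1}{2} \cdot 2\right) + 9\right) = \frac{1}{2} \cdot \frac{1}{5} - \left(- 10 \left(-2 + 1\right) + 9\right) = \frac{1}{10} - \left(\left(-10\right) \left(-1\right) + 9\right) = \frac{1}{10} - \left(10 + 9\right) = \frac{1}{10} - 19 = - \frac{189}{10}$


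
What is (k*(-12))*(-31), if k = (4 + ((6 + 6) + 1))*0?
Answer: 0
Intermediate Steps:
k = 0 (k = (4 + (12 + 1))*0 = (4 + 13)*0 = 17*0 = 0)
(k*(-12))*(-31) = (0*(-12))*(-31) = 0*(-31) = 0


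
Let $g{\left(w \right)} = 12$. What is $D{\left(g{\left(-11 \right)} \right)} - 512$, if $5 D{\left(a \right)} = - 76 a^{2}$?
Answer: $- \frac{13504}{5} \approx -2700.8$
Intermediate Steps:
$D{\left(a \right)} = - \frac{76 a^{2}}{5}$ ($D{\left(a \right)} = \frac{\left(-76\right) a^{2}}{5} = - \frac{76 a^{2}}{5}$)
$D{\left(g{\left(-11 \right)} \right)} - 512 = - \frac{76 \cdot 12^{2}}{5} - 512 = \left(- \frac{76}{5}\right) 144 - 512 = - \frac{10944}{5} - 512 = - \frac{13504}{5}$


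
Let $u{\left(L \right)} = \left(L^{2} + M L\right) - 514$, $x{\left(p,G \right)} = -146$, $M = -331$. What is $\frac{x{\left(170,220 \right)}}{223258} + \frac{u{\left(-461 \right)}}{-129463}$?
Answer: $- \frac{1100247593}{390589871} \approx -2.8169$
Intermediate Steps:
$u{\left(L \right)} = -514 + L^{2} - 331 L$ ($u{\left(L \right)} = \left(L^{2} - 331 L\right) - 514 = -514 + L^{2} - 331 L$)
$\frac{x{\left(170,220 \right)}}{223258} + \frac{u{\left(-461 \right)}}{-129463} = - \frac{146}{223258} + \frac{-514 + \left(-461\right)^{2} - -152591}{-129463} = \left(-146\right) \frac{1}{223258} + \left(-514 + 212521 + 152591\right) \left(- \frac{1}{129463}\right) = - \frac{73}{111629} + 364598 \left(- \frac{1}{129463}\right) = - \frac{73}{111629} - \frac{9854}{3499} = - \frac{1100247593}{390589871}$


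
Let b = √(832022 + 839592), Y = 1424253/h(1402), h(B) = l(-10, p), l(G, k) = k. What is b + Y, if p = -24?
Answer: -474751/8 + √1671614 ≈ -58051.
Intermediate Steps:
h(B) = -24
Y = -474751/8 (Y = 1424253/(-24) = 1424253*(-1/24) = -474751/8 ≈ -59344.)
b = √1671614 ≈ 1292.9
b + Y = √1671614 - 474751/8 = -474751/8 + √1671614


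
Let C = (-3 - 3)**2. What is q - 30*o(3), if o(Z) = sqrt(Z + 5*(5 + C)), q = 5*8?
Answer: 40 - 120*sqrt(13) ≈ -392.67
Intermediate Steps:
C = 36 (C = (-6)**2 = 36)
q = 40
o(Z) = sqrt(205 + Z) (o(Z) = sqrt(Z + 5*(5 + 36)) = sqrt(Z + 5*41) = sqrt(Z + 205) = sqrt(205 + Z))
q - 30*o(3) = 40 - 30*sqrt(205 + 3) = 40 - 120*sqrt(13)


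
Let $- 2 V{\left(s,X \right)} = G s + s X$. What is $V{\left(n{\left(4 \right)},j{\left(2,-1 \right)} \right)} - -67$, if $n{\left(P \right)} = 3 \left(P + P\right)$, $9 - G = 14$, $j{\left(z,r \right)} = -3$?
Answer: $163$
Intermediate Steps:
$G = -5$ ($G = 9 - 14 = -5$)
$n{\left(P \right)} = 6 P$ ($n{\left(P \right)} = 3 \cdot 2 P = 6 P$)
$V{\left(s,X \right)} = \frac{5 s}{2} - \frac{X s}{2}$ ($V{\left(s,X \right)} = - \frac{- 5 s + s X}{2} = - \frac{- 5 s + X s}{2} = \frac{5 s}{2} - \frac{X s}{2}$)
$V{\left(n{\left(4 \right)},j{\left(2,-1 \right)} \right)} - -67 = \frac{6 \cdot 4 \left(5 - -3\right)}{2} - -67 = \frac{1}{2} \cdot 24 \left(5 + 3\right) + 67 = \frac{1}{2} \cdot 24 \cdot 8 + 67 = 96 + 67 = 163$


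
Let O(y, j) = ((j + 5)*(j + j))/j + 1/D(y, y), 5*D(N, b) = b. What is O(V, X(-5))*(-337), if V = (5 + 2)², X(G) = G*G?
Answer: -992465/49 ≈ -20254.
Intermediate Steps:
X(G) = G²
D(N, b) = b/5
V = 49 (V = 7² = 49)
O(y, j) = 10 + 2*j + 5/y (O(y, j) = ((j + 5)*(j + j))/j + 1/(y/5) = ((5 + j)*(2*j))/j + 1*(5/y) = (2*j*(5 + j))/j + 5/y = (10 + 2*j) + 5/y = 10 + 2*j + 5/y)
O(V, X(-5))*(-337) = (10 + 2*(-5)² + 5/49)*(-337) = (10 + 2*25 + 5*(1/49))*(-337) = (10 + 50 + 5/49)*(-337) = (2945/49)*(-337) = -992465/49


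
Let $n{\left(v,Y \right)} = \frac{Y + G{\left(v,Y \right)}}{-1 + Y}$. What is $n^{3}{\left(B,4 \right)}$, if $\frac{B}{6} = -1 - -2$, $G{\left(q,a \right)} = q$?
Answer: $\frac{1000}{27} \approx 37.037$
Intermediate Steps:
$B = 6$ ($B = 6 \left(-1 - -2\right) = 6 \left(-1 + 2\right) = 6 \cdot 1 = 6$)
$n{\left(v,Y \right)} = \frac{Y + v}{-1 + Y}$
$n^{3}{\left(B,4 \right)} = \left(\frac{4 + 6}{-1 + 4}\right)^{3} = \left(\frac{1}{3} \cdot 10\right)^{3} = \left(\frac{10}{3}\right)^{3} = \frac{1000}{27}$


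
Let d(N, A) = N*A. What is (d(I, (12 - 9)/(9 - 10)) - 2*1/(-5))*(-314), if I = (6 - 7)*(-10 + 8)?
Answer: 8792/5 ≈ 1758.4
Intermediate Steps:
I = 2 (I = -1*(-2) = 2)
d(N, A) = A*N
(d(I, (12 - 9)/(9 - 10)) - 2*1/(-5))*(-314) = (((12 - 9)/(9 - 10))*2 - 2*1/(-5))*(-314) = ((3/(-1))*2 - 2*(-⅕))*(-314) = ((3*(-1))*2 + ⅖)*(-314) = (-3*2 + ⅖)*(-314) = (-6 + ⅖)*(-314) = -28/5*(-314) = 8792/5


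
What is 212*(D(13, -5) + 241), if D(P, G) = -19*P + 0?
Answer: -1272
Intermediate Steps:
D(P, G) = -19*P
212*(D(13, -5) + 241) = 212*(-19*13 + 241) = 212*(-247 + 241) = 212*(-6) = -1272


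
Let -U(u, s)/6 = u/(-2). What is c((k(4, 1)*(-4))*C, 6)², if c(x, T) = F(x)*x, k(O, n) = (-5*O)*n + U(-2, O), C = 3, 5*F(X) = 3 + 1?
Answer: 1557504/25 ≈ 62300.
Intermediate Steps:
U(u, s) = 3*u (U(u, s) = -6*u/(-2) = -6*u*(-1)/2 = -(-3)*u = 3*u)
F(X) = ⅘ (F(X) = (3 + 1)/5 = (⅕)*4 = ⅘)
k(O, n) = -6 - 5*O*n (k(O, n) = (-5*O)*n + 3*(-2) = -5*O*n - 6 = -6 - 5*O*n)
c(x, T) = 4*x/5
c((k(4, 1)*(-4))*C, 6)² = (4*(((-6 - 5*4*1)*(-4))*3)/5)² = (4*(((-6 - 20)*(-4))*3)/5)² = (4*(-26*(-4)*3)/5)² = (4*(104*3)/5)² = ((⅘)*312)² = (1248/5)² = 1557504/25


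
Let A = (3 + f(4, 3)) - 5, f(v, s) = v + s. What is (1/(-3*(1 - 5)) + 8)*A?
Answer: 485/12 ≈ 40.417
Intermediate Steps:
f(v, s) = s + v
A = 5 (A = (3 + (3 + 4)) - 5 = (3 + 7) - 5 = 10 - 5 = 5)
(1/(-3*(1 - 5)) + 8)*A = (1/(-3*(1 - 5)) + 8)*5 = (1/(-3*(-4)) + 8)*5 = (1/12 + 8)*5 = (97/12)*5 = 485/12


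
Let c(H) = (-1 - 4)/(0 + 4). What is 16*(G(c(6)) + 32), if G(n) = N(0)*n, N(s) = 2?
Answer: 472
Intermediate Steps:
c(H) = -5/4
G(n) = 2*n
16*(G(c(6)) + 32) = 16*(2*(-5/4) + 32) = 16*(-5/2 + 32) = 16*(59/2) = 472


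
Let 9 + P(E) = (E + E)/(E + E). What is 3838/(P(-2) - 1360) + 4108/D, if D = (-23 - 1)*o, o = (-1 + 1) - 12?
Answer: 275/24 ≈ 11.458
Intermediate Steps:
P(E) = -8 (P(E) = -9 + (E + E)/(E + E) = -9 + (2*E)/((2*E)) = -9 + (2*E)*(1/(2*E)) = -9 + 1 = -8)
o = -12 (o = 0 - 12 = -12)
D = 288 (D = (-23 - 1)*(-12) = -24*(-12) = 288)
3838/(P(-2) - 1360) + 4108/D = 3838/(-8 - 1360) + 4108/288 = 3838/(-1368) + 4108*(1/288) = 3838*(-1/1368) + 1027/72 = -101/36 + 1027/72 = 275/24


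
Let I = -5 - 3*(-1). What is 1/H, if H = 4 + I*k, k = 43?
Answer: -1/82 ≈ -0.012195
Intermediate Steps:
I = -2 (I = -5 + 3 = -2)
H = -82 (H = 4 - 2*43 = 4 - 86 = -82)
1/H = 1/(-82) = -1/82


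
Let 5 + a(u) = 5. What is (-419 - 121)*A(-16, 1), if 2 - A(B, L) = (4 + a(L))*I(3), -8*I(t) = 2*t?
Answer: -2700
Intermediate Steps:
I(t) = -t/4
a(u) = 0 (a(u) = -5 + 5 = 0)
A(B, L) = 5 (A(B, L) = 2 - (4 + 0)*(-¼*3) = 2 - 4*(-3)/4 = 2 - 1*(-3) = 2 + 3 = 5)
(-419 - 121)*A(-16, 1) = (-419 - 121)*5 = -540*5 = -2700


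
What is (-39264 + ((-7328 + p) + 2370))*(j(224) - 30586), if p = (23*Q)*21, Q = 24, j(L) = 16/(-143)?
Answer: 10978273140/11 ≈ 9.9803e+8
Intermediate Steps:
j(L) = -16/143 (j(L) = 16*(-1/143) = -16/143)
p = 11592 (p = (23*24)*21 = 552*21 = 11592)
(-39264 + ((-7328 + p) + 2370))*(j(224) - 30586) = (-39264 + ((-7328 + 11592) + 2370))*(-16/143 - 30586) = (-39264 + (4264 + 2370))*(-4373814/143) = (-39264 + 6634)*(-4373814/143) = -32630*(-4373814/143) = 10978273140/11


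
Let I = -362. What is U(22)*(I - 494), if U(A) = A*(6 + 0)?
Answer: -112992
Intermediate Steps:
U(A) = 6*A (U(A) = A*6 = 6*A)
U(22)*(I - 494) = (6*22)*(-362 - 494) = 132*(-856) = -112992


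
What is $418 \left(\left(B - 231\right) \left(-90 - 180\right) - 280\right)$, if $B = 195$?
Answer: $3945920$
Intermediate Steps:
$418 \left(\left(B - 231\right) \left(-90 - 180\right) - 280\right) = 418 \left(\left(195 - 231\right) \left(-90 - 180\right) - 280\right) = 418 \left(\left(-36\right) \left(-270\right) - 280\right) = 418 \left(9720 - 280\right) = 418 \cdot 9440 = 3945920$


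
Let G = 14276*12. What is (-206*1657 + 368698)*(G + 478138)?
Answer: 17766354200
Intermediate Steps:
G = 171312
(-206*1657 + 368698)*(G + 478138) = (-206*1657 + 368698)*(171312 + 478138) = (-341342 + 368698)*649450 = 27356*649450 = 17766354200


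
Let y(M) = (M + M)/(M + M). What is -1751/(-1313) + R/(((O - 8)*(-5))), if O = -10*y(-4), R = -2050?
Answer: -253406/11817 ≈ -21.444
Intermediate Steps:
y(M) = 1 (y(M) = (2*M)/((2*M)) = (2*M)*(1/(2*M)) = 1)
O = -10 (O = -10*1 = -10)
-1751/(-1313) + R/(((O - 8)*(-5))) = -1751/(-1313) - 2050*(-1/(5*(-10 - 8))) = -1751*(-1/1313) - 2050/((-18*(-5))) = 1751/1313 - 2050/90 = 1751/1313 - 2050*1/90 = 1751/1313 - 205/9 = -253406/11817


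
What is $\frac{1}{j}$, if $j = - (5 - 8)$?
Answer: $\frac{1}{3} \approx 0.33333$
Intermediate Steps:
$j = 3$ ($j = \left(-1\right) \left(-3\right) = 3$)
$\frac{1}{j} = \frac{1}{3}$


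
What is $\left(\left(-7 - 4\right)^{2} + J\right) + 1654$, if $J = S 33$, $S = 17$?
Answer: $2336$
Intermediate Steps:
$J = 561$ ($J = 17 \cdot 33 = 561$)
$\left(\left(-7 - 4\right)^{2} + J\right) + 1654 = \left(\left(-7 - 4\right)^{2} + 561\right) + 1654 = \left(\left(-11\right)^{2} + 561\right) + 1654 = \left(121 + 561\right) + 1654 = 682 + 1654 = 2336$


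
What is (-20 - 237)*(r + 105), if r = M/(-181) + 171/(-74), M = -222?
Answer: -357704679/13394 ≈ -26706.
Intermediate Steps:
r = -14523/13394 (r = -222/(-181) + 171/(-74) = -222*(-1/181) + 171*(-1/74) = 222/181 - 171/74 = -14523/13394 ≈ -1.0843)
(-20 - 237)*(r + 105) = (-20 - 237)*(-14523/13394 + 105) = -257*1391847/13394 = -357704679/13394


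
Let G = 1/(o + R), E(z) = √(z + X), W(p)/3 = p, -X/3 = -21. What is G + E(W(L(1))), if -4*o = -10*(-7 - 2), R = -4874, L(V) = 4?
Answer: -2/9793 + 5*√3 ≈ 8.6600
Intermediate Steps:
X = 63 (X = -3*(-21) = 63)
W(p) = 3*p
o = -45/2 (o = -(-5)*(-7 - 2)/2 = -(-5)*(-9)/2 = -¼*90 = -45/2 ≈ -22.500)
E(z) = √(63 + z) (E(z) = √(z + 63) = √(63 + z))
G = -2/9793 (G = 1/(-45/2 - 4874) = 1/(-9793/2) = -2/9793 ≈ -0.00020423)
G + E(W(L(1))) = -2/9793 + √(63 + 3*4) = -2/9793 + √(63 + 12) = -2/9793 + √75 = -2/9793 + 5*√3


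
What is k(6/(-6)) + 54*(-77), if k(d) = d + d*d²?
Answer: -4160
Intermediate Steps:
k(d) = d + d³
k(6/(-6)) + 54*(-77) = (6/(-6) + (6/(-6))³) + 54*(-77) = (6*(-⅙) + (6*(-⅙))³) - 4158 = (-1 + (-1)³) - 4158 = (-1 - 1) - 4158 = -2 - 4158 = -4160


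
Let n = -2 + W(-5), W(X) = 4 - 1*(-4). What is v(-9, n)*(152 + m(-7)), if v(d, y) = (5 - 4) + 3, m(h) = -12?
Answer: 560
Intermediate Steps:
W(X) = 8 (W(X) = 4 + 4 = 8)
n = 6 (n = -2 + 8 = 6)
v(d, y) = 4 (v(d, y) = 1 + 3 = 4)
v(-9, n)*(152 + m(-7)) = 4*(152 - 12) = 4*140 = 560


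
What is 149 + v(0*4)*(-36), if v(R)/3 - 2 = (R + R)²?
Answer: -67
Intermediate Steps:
v(R) = 6 + 12*R² (v(R) = 6 + 3*(R + R)² = 6 + 3*(2*R)² = 6 + 3*(4*R²) = 6 + 12*R²)
149 + v(0*4)*(-36) = 149 + (6 + 12*(0*4)²)*(-36) = 149 + (6 + 12*0²)*(-36) = 149 + (6 + 12*0)*(-36) = 149 + (6 + 0)*(-36) = 149 + 6*(-36) = 149 - 216 = -67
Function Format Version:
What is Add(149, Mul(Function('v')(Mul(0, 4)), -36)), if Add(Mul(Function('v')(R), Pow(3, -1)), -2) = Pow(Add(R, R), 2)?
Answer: -67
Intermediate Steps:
Function('v')(R) = Add(6, Mul(12, Pow(R, 2))) (Function('v')(R) = Add(6, Mul(3, Pow(Add(R, R), 2))) = Add(6, Mul(3, Pow(Mul(2, R), 2))) = Add(6, Mul(3, Mul(4, Pow(R, 2)))) = Add(6, Mul(12, Pow(R, 2))))
Add(149, Mul(Function('v')(Mul(0, 4)), -36)) = Add(149, Mul(Add(6, Mul(12, Pow(Mul(0, 4), 2))), -36)) = Add(149, Mul(Add(6, Mul(12, Pow(0, 2))), -36)) = Add(149, Mul(Add(6, Mul(12, 0)), -36)) = Add(149, Mul(Add(6, 0), -36)) = Add(149, Mul(6, -36)) = Add(149, -216) = -67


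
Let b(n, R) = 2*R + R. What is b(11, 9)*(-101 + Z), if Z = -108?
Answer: -5643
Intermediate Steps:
b(n, R) = 3*R
b(11, 9)*(-101 + Z) = (3*9)*(-101 - 108) = 27*(-209) = -5643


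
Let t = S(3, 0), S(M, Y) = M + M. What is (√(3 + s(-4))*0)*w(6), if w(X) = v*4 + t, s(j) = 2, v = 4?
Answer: 0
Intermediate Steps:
S(M, Y) = 2*M
t = 6 (t = 2*3 = 6)
w(X) = 22 (w(X) = 4*4 + 6 = 16 + 6 = 22)
(√(3 + s(-4))*0)*w(6) = (√(3 + 2)*0)*22 = (√5*0)*22 = 0*22 = 0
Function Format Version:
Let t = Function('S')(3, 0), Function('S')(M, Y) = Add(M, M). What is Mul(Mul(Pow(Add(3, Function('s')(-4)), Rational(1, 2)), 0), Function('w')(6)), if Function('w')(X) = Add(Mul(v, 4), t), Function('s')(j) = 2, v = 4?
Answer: 0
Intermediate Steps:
Function('S')(M, Y) = Mul(2, M)
t = 6 (t = Mul(2, 3) = 6)
Function('w')(X) = 22 (Function('w')(X) = Add(Mul(4, 4), 6) = Add(16, 6) = 22)
Mul(Mul(Pow(Add(3, Function('s')(-4)), Rational(1, 2)), 0), Function('w')(6)) = Mul(Mul(Pow(Add(3, 2), Rational(1, 2)), 0), 22) = Mul(Mul(Pow(5, Rational(1, 2)), 0), 22) = Mul(0, 22) = 0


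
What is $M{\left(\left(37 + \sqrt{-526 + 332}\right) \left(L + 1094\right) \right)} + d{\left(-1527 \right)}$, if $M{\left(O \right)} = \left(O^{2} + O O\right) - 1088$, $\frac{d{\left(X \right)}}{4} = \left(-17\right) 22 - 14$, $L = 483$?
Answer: $5844280510 + 368065492 i \sqrt{194} \approx 5.8443 \cdot 10^{9} + 5.1266 \cdot 10^{9} i$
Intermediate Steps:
$d{\left(X \right)} = -1552$ ($d{\left(X \right)} = 4 \left(\left(-17\right) 22 - 14\right) = 4 \left(-374 - 14\right) = 4 \left(-388\right) = -1552$)
$M{\left(O \right)} = -1088 + 2 O^{2}$ ($M{\left(O \right)} = \left(O^{2} + O^{2}\right) - 1088 = 2 O^{2} - 1088 = -1088 + 2 O^{2}$)
$M{\left(\left(37 + \sqrt{-526 + 332}\right) \left(L + 1094\right) \right)} + d{\left(-1527 \right)} = \left(-1088 + 2 \left(\left(37 + \sqrt{-526 + 332}\right) \left(483 + 1094\right)\right)^{2}\right) - 1552 = \left(-1088 + 2 \left(\left(37 + \sqrt{-194}\right) 1577\right)^{2}\right) - 1552 = \left(-1088 + 2 \left(\left(37 + i \sqrt{194}\right) 1577\right)^{2}\right) - 1552 = \left(-1088 + 2 \left(58349 + 1577 i \sqrt{194}\right)^{2}\right) - 1552 = -2640 + 2 \left(58349 + 1577 i \sqrt{194}\right)^{2}$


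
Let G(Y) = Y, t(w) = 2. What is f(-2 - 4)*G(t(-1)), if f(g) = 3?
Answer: 6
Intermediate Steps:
f(-2 - 4)*G(t(-1)) = 3*2 = 6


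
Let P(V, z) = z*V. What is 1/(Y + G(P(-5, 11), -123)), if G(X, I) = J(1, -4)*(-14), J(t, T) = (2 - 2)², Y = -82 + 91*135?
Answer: 1/12203 ≈ 8.1947e-5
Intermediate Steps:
P(V, z) = V*z
Y = 12203 (Y = -82 + 12285 = 12203)
J(t, T) = 0 (J(t, T) = 0² = 0)
G(X, I) = 0 (G(X, I) = 0*(-14) = 0)
1/(Y + G(P(-5, 11), -123)) = 1/(12203 + 0) = 1/12203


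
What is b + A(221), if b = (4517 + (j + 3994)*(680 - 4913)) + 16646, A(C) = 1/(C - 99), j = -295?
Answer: -1907677887/122 ≈ -1.5637e+7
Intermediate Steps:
A(C) = 1/(-99 + C)
b = -15636704 (b = (4517 + (-295 + 3994)*(680 - 4913)) + 16646 = (4517 + 3699*(-4233)) + 16646 = (4517 - 15657867) + 16646 = -15653350 + 16646 = -15636704)
b + A(221) = -15636704 + 1/(-99 + 221) = -15636704 + 1/122 = -1907677887/122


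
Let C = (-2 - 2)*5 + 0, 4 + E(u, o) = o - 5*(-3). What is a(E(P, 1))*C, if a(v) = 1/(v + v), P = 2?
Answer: -⅚ ≈ -0.83333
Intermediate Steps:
E(u, o) = 11 + o (E(u, o) = -4 + (o - 5*(-3)) = -4 + (o + 15) = -4 + (15 + o) = 11 + o)
a(v) = 1/(2*v)
C = -20 (C = -4*5 + 0 = -20 + 0 = -20)
a(E(P, 1))*C = (1/(2*(11 + 1)))*(-20) = ((½)/12)*(-20) = ((½)*(1/12))*(-20) = (1/24)*(-20) = -⅚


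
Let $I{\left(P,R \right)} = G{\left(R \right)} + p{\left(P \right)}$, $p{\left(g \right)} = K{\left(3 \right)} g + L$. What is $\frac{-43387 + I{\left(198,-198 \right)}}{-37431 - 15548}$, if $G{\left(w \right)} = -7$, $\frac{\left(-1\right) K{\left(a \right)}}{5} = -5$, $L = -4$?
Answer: $\frac{38448}{52979} \approx 0.72572$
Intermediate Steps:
$K{\left(a \right)} = 25$ ($K{\left(a \right)} = \left(-5\right) \left(-5\right) = 25$)
$p{\left(g \right)} = -4 + 25 g$ ($p{\left(g \right)} = 25 g - 4 = -4 + 25 g$)
$I{\left(P,R \right)} = -11 + 25 P$ ($I{\left(P,R \right)} = -7 + \left(-4 + 25 P\right) = -11 + 25 P$)
$\frac{-43387 + I{\left(198,-198 \right)}}{-37431 - 15548} = \frac{-43387 + \left(-11 + 25 \cdot 198\right)}{-37431 - 15548} = \frac{-43387 + \left(-11 + 4950\right)}{-37431 - 15548} = \frac{-43387 + 4939}{-52979} = \left(-38448\right) \left(- \frac{1}{52979}\right) = \frac{38448}{52979}$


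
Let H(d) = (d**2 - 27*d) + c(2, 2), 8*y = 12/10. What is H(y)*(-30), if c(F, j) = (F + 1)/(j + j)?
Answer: 3933/40 ≈ 98.325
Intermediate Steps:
c(F, j) = (1 + F)/(2*j) (c(F, j) = (1 + F)/((2*j)) = (1 + F)*(1/(2*j)) = (1 + F)/(2*j))
y = 3/20 (y = (12/10)/8 = (12*(1/10))/8 = (1/8)*(6/5) = 3/20 ≈ 0.15000)
H(d) = 3/4 + d**2 - 27*d (H(d) = (d**2 - 27*d) + (1/2)*(1 + 2)/2 = (d**2 - 27*d) + (1/2)*(1/2)*3 = (d**2 - 27*d) + 3/4 = 3/4 + d**2 - 27*d)
H(y)*(-30) = (3/4 + (3/20)**2 - 27*3/20)*(-30) = (3/4 + 9/400 - 81/20)*(-30) = -1311/400*(-30) = 3933/40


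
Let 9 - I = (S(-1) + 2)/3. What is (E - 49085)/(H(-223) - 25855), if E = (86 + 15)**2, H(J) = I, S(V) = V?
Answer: 116652/77539 ≈ 1.5044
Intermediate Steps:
I = 26/3 (I = 9 - (-1 + 2)/3 = 9 - 1/3 = 26/3 ≈ 8.6667)
H(J) = 26/3
E = 10201 (E = 101**2 = 10201)
(E - 49085)/(H(-223) - 25855) = (10201 - 49085)/(26/3 - 25855) = -38884/(-77539/3) = -38884*(-3/77539) = 116652/77539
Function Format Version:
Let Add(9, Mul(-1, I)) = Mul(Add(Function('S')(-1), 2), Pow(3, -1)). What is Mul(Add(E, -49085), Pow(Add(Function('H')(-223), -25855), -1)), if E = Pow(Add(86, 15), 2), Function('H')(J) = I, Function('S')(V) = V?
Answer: Rational(116652, 77539) ≈ 1.5044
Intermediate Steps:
I = Rational(26, 3) (I = Add(9, Mul(-1, Mul(Add(-1, 2), Pow(3, -1)))) = Add(9, Mul(-1, Mul(1, Rational(1, 3)))) = Add(9, Mul(-1, Rational(1, 3))) = Add(9, Rational(-1, 3)) = Rational(26, 3) ≈ 8.6667)
Function('H')(J) = Rational(26, 3)
E = 10201 (E = Pow(101, 2) = 10201)
Mul(Add(E, -49085), Pow(Add(Function('H')(-223), -25855), -1)) = Mul(Add(10201, -49085), Pow(Add(Rational(26, 3), -25855), -1)) = Mul(-38884, Pow(Rational(-77539, 3), -1)) = Mul(-38884, Rational(-3, 77539)) = Rational(116652, 77539)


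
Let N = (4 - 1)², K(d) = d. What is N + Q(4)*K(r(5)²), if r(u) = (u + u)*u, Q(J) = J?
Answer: 10009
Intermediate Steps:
r(u) = 2*u² (r(u) = (2*u)*u = 2*u²)
N = 9 (N = 3² = 9)
N + Q(4)*K(r(5)²) = 9 + 4*(2*5²)² = 9 + 4*(2*25)² = 9 + 4*50² = 9 + 4*2500 = 9 + 10000 = 10009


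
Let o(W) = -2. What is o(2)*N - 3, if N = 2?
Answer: -7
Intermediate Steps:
o(2)*N - 3 = -2*2 - 3 = -4 - 3 = -7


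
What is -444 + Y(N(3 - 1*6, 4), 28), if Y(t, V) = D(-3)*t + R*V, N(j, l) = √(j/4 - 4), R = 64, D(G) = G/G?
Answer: 1348 + I*√19/2 ≈ 1348.0 + 2.1795*I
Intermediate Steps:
D(G) = 1
N(j, l) = √(-4 + j/4) (N(j, l) = √(j*(¼) - 4) = √(j/4 - 4) = √(-4 + j/4))
Y(t, V) = t + 64*V (Y(t, V) = 1*t + 64*V = t + 64*V)
-444 + Y(N(3 - 1*6, 4), 28) = -444 + (√(-16 + (3 - 1*6))/2 + 64*28) = -444 + (√(-16 + (3 - 6))/2 + 1792) = -444 + (√(-16 - 3)/2 + 1792) = -444 + (√(-19)/2 + 1792) = -444 + ((I*√19)/2 + 1792) = -444 + (I*√19/2 + 1792) = -444 + (1792 + I*√19/2) = 1348 + I*√19/2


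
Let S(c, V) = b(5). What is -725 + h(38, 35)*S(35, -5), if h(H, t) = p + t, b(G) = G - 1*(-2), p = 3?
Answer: -459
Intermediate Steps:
b(G) = 2 + G (b(G) = G + 2 = 2 + G)
S(c, V) = 7 (S(c, V) = 2 + 5 = 7)
h(H, t) = 3 + t
-725 + h(38, 35)*S(35, -5) = -725 + (3 + 35)*7 = -725 + 38*7 = -725 + 266 = -459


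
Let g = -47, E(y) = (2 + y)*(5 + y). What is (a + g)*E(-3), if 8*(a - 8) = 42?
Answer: 135/2 ≈ 67.500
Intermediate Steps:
a = 53/4 (a = 8 + (⅛)*42 = 8 + 21/4 = 53/4 ≈ 13.250)
(a + g)*E(-3) = (53/4 - 47)*(10 + (-3)² + 7*(-3)) = -135*(10 + 9 - 21)/4 = -135/4*(-2) = 135/2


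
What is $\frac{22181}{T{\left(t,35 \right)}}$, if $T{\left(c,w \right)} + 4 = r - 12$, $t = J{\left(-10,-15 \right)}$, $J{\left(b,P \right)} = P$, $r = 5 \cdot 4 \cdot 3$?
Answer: $\frac{22181}{44} \approx 504.11$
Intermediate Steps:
$r = 60$ ($r = 20 \cdot 3 = 60$)
$t = -15$
$T{\left(c,w \right)} = 44$ ($T{\left(c,w \right)} = -4 + \left(60 - 12\right) = -4 + 48 = 44$)
$\frac{22181}{T{\left(t,35 \right)}} = \frac{22181}{44}$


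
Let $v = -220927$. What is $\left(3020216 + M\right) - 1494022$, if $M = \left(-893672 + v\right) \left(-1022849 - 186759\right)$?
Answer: $1348229393386$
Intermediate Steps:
$M = 1348227867192$ ($M = \left(-893672 - 220927\right) \left(-1022849 - 186759\right) = \left(-1114599\right) \left(-1209608\right) = 1348227867192$)
$\left(3020216 + M\right) - 1494022 = \left(3020216 + 1348227867192\right) - 1494022 = 1348230887408 - 1494022 = 1348229393386$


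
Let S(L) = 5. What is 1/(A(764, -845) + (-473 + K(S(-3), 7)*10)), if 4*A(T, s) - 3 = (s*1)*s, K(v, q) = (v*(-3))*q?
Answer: 1/176984 ≈ 5.6502e-6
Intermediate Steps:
K(v, q) = -3*q*v (K(v, q) = (-3*v)*q = -3*q*v)
A(T, s) = ¾ + s²/4 (A(T, s) = ¾ + ((s*1)*s)/4 = ¾ + (s*s)/4 = ¾ + s²/4)
1/(A(764, -845) + (-473 + K(S(-3), 7)*10)) = 1/((¾ + (¼)*(-845)²) + (-473 - 3*7*5*10)) = 1/((¾ + (¼)*714025) + (-473 - 105*10)) = 1/((¾ + 714025/4) + (-473 - 1050)) = 1/(178507 - 1523) = 1/176984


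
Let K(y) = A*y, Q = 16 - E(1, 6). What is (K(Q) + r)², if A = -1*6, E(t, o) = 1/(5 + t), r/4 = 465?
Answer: 3115225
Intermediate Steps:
r = 1860 (r = 4*465 = 1860)
Q = 95/6 (Q = 16 - 1/(5 + 1) = 16 - 1/6 = 16 - 1*⅙ = 16 - ⅙ = 95/6 ≈ 15.833)
A = -6
K(y) = -6*y
(K(Q) + r)² = (-6*95/6 + 1860)² = (-95 + 1860)² = 1765² = 3115225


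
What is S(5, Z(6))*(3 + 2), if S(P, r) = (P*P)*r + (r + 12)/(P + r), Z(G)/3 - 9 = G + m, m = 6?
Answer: 535875/68 ≈ 7880.5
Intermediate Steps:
Z(G) = 45 + 3*G (Z(G) = 27 + 3*(G + 6) = 27 + 3*(6 + G) = 27 + (18 + 3*G) = 45 + 3*G)
S(P, r) = r*P² + (12 + r)/(P + r) (S(P, r) = P²*r + (12 + r)/(P + r) = r*P² + (12 + r)/(P + r))
S(5, Z(6))*(3 + 2) = ((12 + (45 + 3*6) + (45 + 3*6)*5³ + 5²*(45 + 3*6)²)/(5 + (45 + 3*6)))*(3 + 2) = ((12 + (45 + 18) + (45 + 18)*125 + 25*(45 + 18)²)/(5 + (45 + 18)))*5 = ((12 + 63 + 63*125 + 25*63²)/(5 + 63))*5 = ((12 + 63 + 7875 + 25*3969)/68)*5 = ((12 + 63 + 7875 + 99225)/68)*5 = ((1/68)*107175)*5 = (107175/68)*5 = 535875/68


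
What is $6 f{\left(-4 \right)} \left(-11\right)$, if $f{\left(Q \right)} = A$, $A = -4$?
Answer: $264$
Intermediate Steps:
$f{\left(Q \right)} = -4$
$6 f{\left(-4 \right)} \left(-11\right) = 6 \left(-4\right) \left(-11\right) = \left(-24\right) \left(-11\right) = 264$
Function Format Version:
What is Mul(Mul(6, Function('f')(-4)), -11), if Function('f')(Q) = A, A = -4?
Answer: 264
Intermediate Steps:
Function('f')(Q) = -4
Mul(Mul(6, Function('f')(-4)), -11) = Mul(Mul(6, -4), -11) = Mul(-24, -11) = 264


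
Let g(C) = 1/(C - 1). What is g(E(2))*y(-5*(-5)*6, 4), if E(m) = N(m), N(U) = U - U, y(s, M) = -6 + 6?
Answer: 0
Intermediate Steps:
y(s, M) = 0
N(U) = 0
E(m) = 0
g(C) = 1/(-1 + C)
g(E(2))*y(-5*(-5)*6, 4) = 0/(-1 + 0) = 0/(-1) = -1*0 = 0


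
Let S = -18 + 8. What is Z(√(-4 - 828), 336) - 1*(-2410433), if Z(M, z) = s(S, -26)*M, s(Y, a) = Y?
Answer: 2410433 - 80*I*√13 ≈ 2.4104e+6 - 288.44*I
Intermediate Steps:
S = -10
Z(M, z) = -10*M
Z(√(-4 - 828), 336) - 1*(-2410433) = -10*√(-4 - 828) - 1*(-2410433) = -80*I*√13 + 2410433 = 2410433 - 80*I*√13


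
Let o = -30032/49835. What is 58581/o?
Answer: -2919384135/30032 ≈ -97209.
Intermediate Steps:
o = -30032/49835 (o = -30032*1/49835 = -30032/49835 ≈ -0.60263)
58581/o = 58581/(-30032/49835) = 58581*(-49835/30032) = -2919384135/30032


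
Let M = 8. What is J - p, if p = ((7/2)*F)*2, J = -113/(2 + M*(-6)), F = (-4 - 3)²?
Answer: -15665/46 ≈ -340.54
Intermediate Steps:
F = 49 (F = (-7)² = 49)
J = 113/46 (J = -113/(2 + 8*(-6)) = -113/(2 - 48) = -113/(-46) = -113*(-1/46) = 113/46 ≈ 2.4565)
p = 343 (p = ((7/2)*49)*2 = (343/2)*2 = 343)
J - p = 113/46 - 1*343 = 113/46 - 343 = -15665/46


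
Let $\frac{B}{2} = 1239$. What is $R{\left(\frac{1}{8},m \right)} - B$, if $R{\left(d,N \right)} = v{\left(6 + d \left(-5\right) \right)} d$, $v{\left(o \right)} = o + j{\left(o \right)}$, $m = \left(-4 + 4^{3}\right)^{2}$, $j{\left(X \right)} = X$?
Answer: $- \frac{79253}{32} \approx -2476.7$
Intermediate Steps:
$B = 2478$ ($B = 2 \cdot 1239 = 2478$)
$m = 3600$ ($m = \left(-4 + 64\right)^{2} = 60^{2} = 3600$)
$v{\left(o \right)} = 2 o$ ($v{\left(o \right)} = o + o = 2 o$)
$R{\left(d,N \right)} = d \left(12 - 10 d\right)$ ($R{\left(d,N \right)} = 2 \left(6 + d \left(-5\right)\right) d = 2 \left(6 - 5 d\right) d = \left(12 - 10 d\right) d = d \left(12 - 10 d\right)$)
$R{\left(\frac{1}{8},m \right)} - B = \frac{2 \left(6 - \frac{5}{8}\right)}{8} - 2478 = 2 \cdot \frac{1}{8} \left(6 - \frac{5}{8}\right) - 2478 = 2 \cdot \frac{1}{8} \cdot \frac{43}{8} - 2478 = \frac{43}{32} - 2478 = - \frac{79253}{32}$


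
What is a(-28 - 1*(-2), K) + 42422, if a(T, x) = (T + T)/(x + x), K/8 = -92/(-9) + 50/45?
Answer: 5769353/136 ≈ 42422.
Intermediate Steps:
K = 272/3 (K = 8*(-92/(-9) + 50/45) = 8*(-92*(-⅑) + 50*(1/45)) = 8*(92/9 + 10/9) = 8*(34/3) = 272/3 ≈ 90.667)
a(T, x) = T/x (a(T, x) = (2*T)/((2*x)) = (2*T)*(1/(2*x)) = T/x)
a(-28 - 1*(-2), K) + 42422 = (-28 - 1*(-2))/(272/3) + 42422 = (-28 + 2)*(3/272) + 42422 = -26*3/272 + 42422 = -39/136 + 42422 = 5769353/136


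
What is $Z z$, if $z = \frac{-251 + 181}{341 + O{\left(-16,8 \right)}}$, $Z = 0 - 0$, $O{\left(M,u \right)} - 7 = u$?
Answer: $0$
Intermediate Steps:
$O{\left(M,u \right)} = 7 + u$
$Z = 0$ ($Z = 0 + 0 = 0$)
$z = - \frac{35}{178}$ ($z = \frac{-251 + 181}{341 + \left(7 + 8\right)} = - \frac{70}{341 + 15} = - \frac{70}{356} = \left(-70\right) \frac{1}{356} = - \frac{35}{178} \approx -0.19663$)
$Z z = 0 \left(- \frac{35}{178}\right) = 0$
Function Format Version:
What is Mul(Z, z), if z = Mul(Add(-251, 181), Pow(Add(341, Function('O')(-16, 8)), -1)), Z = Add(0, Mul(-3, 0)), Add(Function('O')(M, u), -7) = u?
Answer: 0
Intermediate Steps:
Function('O')(M, u) = Add(7, u)
Z = 0 (Z = Add(0, 0) = 0)
z = Rational(-35, 178) (z = Mul(Add(-251, 181), Pow(Add(341, Add(7, 8)), -1)) = Mul(-70, Pow(Add(341, 15), -1)) = Mul(-70, Pow(356, -1)) = Mul(-70, Rational(1, 356)) = Rational(-35, 178) ≈ -0.19663)
Mul(Z, z) = Mul(0, Rational(-35, 178)) = 0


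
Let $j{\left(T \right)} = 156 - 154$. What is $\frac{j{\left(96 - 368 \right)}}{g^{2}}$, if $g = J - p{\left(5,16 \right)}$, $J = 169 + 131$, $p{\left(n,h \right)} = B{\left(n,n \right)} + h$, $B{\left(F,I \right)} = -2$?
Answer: $\frac{1}{40898} \approx 2.4451 \cdot 10^{-5}$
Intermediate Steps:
$j{\left(T \right)} = 2$ ($j{\left(T \right)} = 156 - 154 = 2$)
$p{\left(n,h \right)} = -2 + h$
$J = 300$
$g = 286$ ($g = 300 - \left(-2 + 16\right) = 300 - 14 = 286$)
$\frac{j{\left(96 - 368 \right)}}{g^{2}} = \frac{2}{286^{2}} = \frac{2}{81796} = 2 \cdot \frac{1}{81796} = \frac{1}{40898}$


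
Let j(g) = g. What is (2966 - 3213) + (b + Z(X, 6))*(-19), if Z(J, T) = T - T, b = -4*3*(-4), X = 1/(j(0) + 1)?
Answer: -1159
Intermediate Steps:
X = 1 (X = 1/(0 + 1) = 1/1 = 1)
b = 48 (b = -12*(-4) = 48)
Z(J, T) = 0
(2966 - 3213) + (b + Z(X, 6))*(-19) = (2966 - 3213) + (48 + 0)*(-19) = -247 + 48*(-19) = -247 - 912 = -1159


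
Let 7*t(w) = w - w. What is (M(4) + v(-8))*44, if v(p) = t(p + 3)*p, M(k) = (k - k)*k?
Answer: 0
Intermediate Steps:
M(k) = 0 (M(k) = 0*k = 0)
t(w) = 0 (t(w) = (w - w)/7 = (⅐)*0 = 0)
v(p) = 0 (v(p) = 0*p = 0)
(M(4) + v(-8))*44 = (0 + 0)*44 = 0*44 = 0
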